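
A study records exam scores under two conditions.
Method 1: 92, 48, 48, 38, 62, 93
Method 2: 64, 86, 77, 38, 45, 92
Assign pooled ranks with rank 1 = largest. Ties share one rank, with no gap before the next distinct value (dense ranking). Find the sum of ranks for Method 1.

Sorted (descending): 93, 92, 92, 86, 77, 64, 62, 48, 48, 45, 38, 38
The 2 values of 92 share dense rank 2.
The 2 values of 48 share dense rank 7.
The 2 values of 38 share dense rank 9.
Remaining distinct values take the next consecutive integers.
Method 1 values → pooled ranks: 92→2, 48→7, 48→7, 38→9, 62→6, 93→1
Rank sum = 2 + 7 + 7 + 9 + 6 + 1 = 32

32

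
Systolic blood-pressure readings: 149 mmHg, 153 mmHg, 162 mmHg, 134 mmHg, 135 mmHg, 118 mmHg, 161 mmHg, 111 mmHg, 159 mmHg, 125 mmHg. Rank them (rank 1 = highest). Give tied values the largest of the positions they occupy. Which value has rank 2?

161

Sorted (descending): 162, 161, 159, 153, 149, 135, 134, 125, 118, 111
No ties — each value takes its position as its rank.
Rank 2 → value 161.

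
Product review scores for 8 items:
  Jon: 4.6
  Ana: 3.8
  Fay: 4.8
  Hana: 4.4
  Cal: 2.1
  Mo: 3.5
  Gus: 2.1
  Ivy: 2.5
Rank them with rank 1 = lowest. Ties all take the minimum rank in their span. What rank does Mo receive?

Sorted (ascending): 2.1, 2.1, 2.5, 3.5, 3.8, 4.4, 4.6, 4.8
The 2 values of 2.1 occupy positions 1–2 → each gets rank 1.
Mo has value 3.5 → rank 4.

4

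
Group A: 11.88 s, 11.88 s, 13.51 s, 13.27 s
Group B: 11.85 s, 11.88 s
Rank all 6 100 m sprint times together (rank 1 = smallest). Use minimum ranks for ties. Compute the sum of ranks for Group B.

Sorted (ascending): 11.85, 11.88, 11.88, 11.88, 13.27, 13.51
The 3 values of 11.88 occupy positions 2–4 → each gets rank 2.
Group B values → pooled ranks: 11.85→1, 11.88→2
Rank sum = 1 + 2 = 3

3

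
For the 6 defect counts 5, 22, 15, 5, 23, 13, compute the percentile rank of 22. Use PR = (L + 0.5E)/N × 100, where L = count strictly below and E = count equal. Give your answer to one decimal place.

75.0

N = 6.
Strictly below 22: 4. Equal to 22: 1.
PR = (4 + 0.5·1)/6 × 100 = 75.0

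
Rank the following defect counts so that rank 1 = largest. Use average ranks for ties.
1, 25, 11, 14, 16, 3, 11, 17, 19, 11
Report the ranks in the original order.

10, 1, 7, 5, 4, 9, 7, 3, 2, 7

Sorted (descending): 25, 19, 17, 16, 14, 11, 11, 11, 3, 1
The 3 values of 11 occupy positions 6–8 → average rank 7.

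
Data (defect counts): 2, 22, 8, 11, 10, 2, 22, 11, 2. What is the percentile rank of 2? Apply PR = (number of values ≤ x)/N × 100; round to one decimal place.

33.3

N = 9.
Strictly below 2: 0. Equal to 2: 3.
PR = 3/9 × 100 = 33.3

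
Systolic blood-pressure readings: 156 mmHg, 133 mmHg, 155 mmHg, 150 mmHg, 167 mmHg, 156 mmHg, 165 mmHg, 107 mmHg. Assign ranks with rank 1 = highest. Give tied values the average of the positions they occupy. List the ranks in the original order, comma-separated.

Sorted (descending): 167, 165, 156, 156, 155, 150, 133, 107
The 2 values of 156 occupy positions 3–4 → average rank (3+4)/2 = 3.5.

3.5, 7, 5, 6, 1, 3.5, 2, 8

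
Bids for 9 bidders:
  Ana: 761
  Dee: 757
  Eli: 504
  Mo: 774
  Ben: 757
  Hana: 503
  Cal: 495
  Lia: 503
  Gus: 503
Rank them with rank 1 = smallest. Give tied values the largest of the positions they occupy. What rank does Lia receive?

Sorted (ascending): 495, 503, 503, 503, 504, 757, 757, 761, 774
The 3 values of 503 occupy positions 2–4 → each gets rank 4.
The 2 values of 757 occupy positions 6–7 → each gets rank 7.
Lia has value 503 → rank 4.

4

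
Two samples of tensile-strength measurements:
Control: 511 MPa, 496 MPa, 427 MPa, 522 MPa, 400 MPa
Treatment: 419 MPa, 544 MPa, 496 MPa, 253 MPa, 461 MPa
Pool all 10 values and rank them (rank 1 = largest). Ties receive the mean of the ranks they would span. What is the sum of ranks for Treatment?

29.5

Sorted (descending): 544, 522, 511, 496, 496, 461, 427, 419, 400, 253
The 2 values of 496 occupy positions 4–5 → average rank (4+5)/2 = 4.5.
Treatment values → pooled ranks: 419→8, 544→1, 496→4.5, 253→10, 461→6
Rank sum = 8 + 1 + 4.5 + 10 + 6 = 29.5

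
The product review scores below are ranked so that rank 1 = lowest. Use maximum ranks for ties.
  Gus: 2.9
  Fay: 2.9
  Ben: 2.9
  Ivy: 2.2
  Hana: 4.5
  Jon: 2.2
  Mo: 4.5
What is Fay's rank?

5

Sorted (ascending): 2.2, 2.2, 2.9, 2.9, 2.9, 4.5, 4.5
The 2 values of 2.2 occupy positions 1–2 → each gets rank 2.
The 3 values of 2.9 occupy positions 3–5 → each gets rank 5.
The 2 values of 4.5 occupy positions 6–7 → each gets rank 7.
Fay has value 2.9 → rank 5.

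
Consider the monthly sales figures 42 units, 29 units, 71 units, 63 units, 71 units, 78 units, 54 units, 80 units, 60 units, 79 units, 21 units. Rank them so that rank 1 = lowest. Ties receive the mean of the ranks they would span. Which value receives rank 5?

60

Sorted (ascending): 21, 29, 42, 54, 60, 63, 71, 71, 78, 79, 80
The 2 values of 71 occupy positions 7–8 → average rank (7+8)/2 = 7.5.
Rank 5 → value 60.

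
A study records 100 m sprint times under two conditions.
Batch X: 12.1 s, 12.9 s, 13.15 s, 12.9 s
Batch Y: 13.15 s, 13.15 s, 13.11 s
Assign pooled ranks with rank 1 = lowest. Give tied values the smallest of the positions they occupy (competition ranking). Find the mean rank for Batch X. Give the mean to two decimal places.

Sorted (ascending): 12.1, 12.9, 12.9, 13.11, 13.15, 13.15, 13.15
The 2 values of 12.9 occupy positions 2–3 → each gets rank 2.
The 3 values of 13.15 occupy positions 5–7 → each gets rank 5.
Batch X values → pooled ranks: 12.1→1, 12.9→2, 13.15→5, 12.9→2
Mean rank = (1 + 2 + 5 + 2) / 4 = 2.50

2.50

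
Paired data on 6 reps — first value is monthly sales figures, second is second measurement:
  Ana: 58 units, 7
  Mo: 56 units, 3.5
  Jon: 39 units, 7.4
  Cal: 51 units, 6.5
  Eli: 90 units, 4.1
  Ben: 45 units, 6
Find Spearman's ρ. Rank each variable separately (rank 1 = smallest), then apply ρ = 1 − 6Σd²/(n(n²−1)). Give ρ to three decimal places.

-0.486

Ranks of variable 1: 5, 4, 1, 3, 6, 2
Ranks of variable 2: 5, 1, 6, 4, 2, 3
d = r₁ − r₂: 0, 3, -5, -1, 4, -1
d²: 0, 9, 25, 1, 16, 1; Σd² = 52
ρ = 1 − 6·52/(6·35) = 1 − 312/210 = -0.486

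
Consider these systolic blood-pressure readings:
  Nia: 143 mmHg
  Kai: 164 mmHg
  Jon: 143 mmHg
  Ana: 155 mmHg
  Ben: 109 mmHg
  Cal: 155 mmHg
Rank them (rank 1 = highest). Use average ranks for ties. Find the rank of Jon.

Sorted (descending): 164, 155, 155, 143, 143, 109
The 2 values of 155 occupy positions 2–3 → average rank (2+3)/2 = 2.5.
The 2 values of 143 occupy positions 4–5 → average rank (4+5)/2 = 4.5.
Jon has value 143 mmHg → rank 4.5.

4.5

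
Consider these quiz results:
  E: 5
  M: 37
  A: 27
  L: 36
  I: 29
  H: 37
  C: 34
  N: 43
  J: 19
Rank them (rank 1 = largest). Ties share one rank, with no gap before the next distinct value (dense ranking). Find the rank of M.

Sorted (descending): 43, 37, 37, 36, 34, 29, 27, 19, 5
The 2 values of 37 share dense rank 2.
Remaining distinct values take the next consecutive integers.
M has value 37 → rank 2.

2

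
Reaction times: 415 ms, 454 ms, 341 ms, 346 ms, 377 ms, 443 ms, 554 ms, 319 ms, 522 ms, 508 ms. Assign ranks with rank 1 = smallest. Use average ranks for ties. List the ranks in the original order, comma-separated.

5, 7, 2, 3, 4, 6, 10, 1, 9, 8

Sorted (ascending): 319, 341, 346, 377, 415, 443, 454, 508, 522, 554
No ties — each value takes its position as its rank.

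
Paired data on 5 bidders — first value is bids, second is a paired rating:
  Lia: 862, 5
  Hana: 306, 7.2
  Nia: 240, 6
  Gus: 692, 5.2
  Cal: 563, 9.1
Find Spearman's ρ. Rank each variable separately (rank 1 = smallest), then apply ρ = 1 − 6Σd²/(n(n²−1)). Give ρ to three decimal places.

Ranks of variable 1: 5, 2, 1, 4, 3
Ranks of variable 2: 1, 4, 3, 2, 5
d = r₁ − r₂: 4, -2, -2, 2, -2
d²: 16, 4, 4, 4, 4; Σd² = 32
ρ = 1 − 6·32/(5·24) = 1 − 192/120 = -0.600

-0.600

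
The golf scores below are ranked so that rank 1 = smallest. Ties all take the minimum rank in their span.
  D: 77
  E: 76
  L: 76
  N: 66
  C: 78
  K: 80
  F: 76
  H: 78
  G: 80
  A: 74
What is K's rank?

Sorted (ascending): 66, 74, 76, 76, 76, 77, 78, 78, 80, 80
The 3 values of 76 occupy positions 3–5 → each gets rank 3.
The 2 values of 78 occupy positions 7–8 → each gets rank 7.
The 2 values of 80 occupy positions 9–10 → each gets rank 9.
K has value 80 → rank 9.

9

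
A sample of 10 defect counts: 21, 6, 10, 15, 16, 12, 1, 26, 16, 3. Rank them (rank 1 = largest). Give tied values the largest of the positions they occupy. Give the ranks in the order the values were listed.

Sorted (descending): 26, 21, 16, 16, 15, 12, 10, 6, 3, 1
The 2 values of 16 occupy positions 3–4 → each gets rank 4.

2, 8, 7, 5, 4, 6, 10, 1, 4, 9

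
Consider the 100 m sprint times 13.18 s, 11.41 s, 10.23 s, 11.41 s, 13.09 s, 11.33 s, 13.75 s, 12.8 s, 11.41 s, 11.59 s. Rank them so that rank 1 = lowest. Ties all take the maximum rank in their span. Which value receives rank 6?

11.59

Sorted (ascending): 10.23, 11.33, 11.41, 11.41, 11.41, 11.59, 12.8, 13.09, 13.18, 13.75
The 3 values of 11.41 occupy positions 3–5 → each gets rank 5.
Rank 6 → value 11.59.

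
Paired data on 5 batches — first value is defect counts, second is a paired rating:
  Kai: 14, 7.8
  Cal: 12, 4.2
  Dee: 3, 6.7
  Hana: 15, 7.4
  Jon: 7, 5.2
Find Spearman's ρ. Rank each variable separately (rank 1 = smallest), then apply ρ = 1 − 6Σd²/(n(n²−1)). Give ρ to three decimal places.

Ranks of variable 1: 4, 3, 1, 5, 2
Ranks of variable 2: 5, 1, 3, 4, 2
d = r₁ − r₂: -1, 2, -2, 1, 0
d²: 1, 4, 4, 1, 0; Σd² = 10
ρ = 1 − 6·10/(5·24) = 1 − 60/120 = 0.500

0.500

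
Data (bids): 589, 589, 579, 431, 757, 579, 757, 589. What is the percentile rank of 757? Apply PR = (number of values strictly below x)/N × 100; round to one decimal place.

75.0

N = 8.
Strictly below 757: 6. Equal to 757: 2.
PR = 6/8 × 100 = 75.0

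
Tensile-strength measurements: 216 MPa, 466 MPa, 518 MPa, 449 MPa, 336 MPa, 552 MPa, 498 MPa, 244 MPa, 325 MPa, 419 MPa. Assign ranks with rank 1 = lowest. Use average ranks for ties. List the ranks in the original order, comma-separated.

Sorted (ascending): 216, 244, 325, 336, 419, 449, 466, 498, 518, 552
No ties — each value takes its position as its rank.

1, 7, 9, 6, 4, 10, 8, 2, 3, 5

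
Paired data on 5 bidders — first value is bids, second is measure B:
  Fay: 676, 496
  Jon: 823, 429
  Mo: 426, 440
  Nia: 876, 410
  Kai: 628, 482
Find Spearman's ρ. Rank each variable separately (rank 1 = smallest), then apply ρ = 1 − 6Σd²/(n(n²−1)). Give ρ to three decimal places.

Ranks of variable 1: 3, 4, 1, 5, 2
Ranks of variable 2: 5, 2, 3, 1, 4
d = r₁ − r₂: -2, 2, -2, 4, -2
d²: 4, 4, 4, 16, 4; Σd² = 32
ρ = 1 − 6·32/(5·24) = 1 − 192/120 = -0.600

-0.600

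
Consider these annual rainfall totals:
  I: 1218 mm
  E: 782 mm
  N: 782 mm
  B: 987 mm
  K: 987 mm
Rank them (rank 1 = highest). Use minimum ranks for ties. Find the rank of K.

Sorted (descending): 1218, 987, 987, 782, 782
The 2 values of 987 occupy positions 2–3 → each gets rank 2.
The 2 values of 782 occupy positions 4–5 → each gets rank 4.
K has value 987 mm → rank 2.

2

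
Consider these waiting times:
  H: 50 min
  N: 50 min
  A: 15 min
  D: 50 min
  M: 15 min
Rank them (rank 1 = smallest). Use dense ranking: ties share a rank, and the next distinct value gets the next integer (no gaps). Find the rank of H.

2

Sorted (ascending): 15, 15, 50, 50, 50
The 2 values of 15 share dense rank 1.
The 3 values of 50 share dense rank 2.
H has value 50 min → rank 2.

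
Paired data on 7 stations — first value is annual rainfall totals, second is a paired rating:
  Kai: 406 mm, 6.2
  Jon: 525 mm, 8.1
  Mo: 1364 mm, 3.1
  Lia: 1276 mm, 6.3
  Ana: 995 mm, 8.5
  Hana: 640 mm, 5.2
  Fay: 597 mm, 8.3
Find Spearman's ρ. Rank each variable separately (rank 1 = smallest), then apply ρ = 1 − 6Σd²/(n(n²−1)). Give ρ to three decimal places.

Ranks of variable 1: 1, 2, 7, 6, 5, 4, 3
Ranks of variable 2: 3, 5, 1, 4, 7, 2, 6
d = r₁ − r₂: -2, -3, 6, 2, -2, 2, -3
d²: 4, 9, 36, 4, 4, 4, 9; Σd² = 70
ρ = 1 − 6·70/(7·48) = 1 − 420/336 = -0.250

-0.250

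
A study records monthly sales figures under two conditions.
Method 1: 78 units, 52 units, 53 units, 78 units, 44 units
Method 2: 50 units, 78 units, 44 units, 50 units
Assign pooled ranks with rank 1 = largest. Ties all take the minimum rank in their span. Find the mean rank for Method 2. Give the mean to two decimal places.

Sorted (descending): 78, 78, 78, 53, 52, 50, 50, 44, 44
The 3 values of 78 occupy positions 1–3 → each gets rank 1.
The 2 values of 50 occupy positions 6–7 → each gets rank 6.
The 2 values of 44 occupy positions 8–9 → each gets rank 8.
Method 2 values → pooled ranks: 50→6, 78→1, 44→8, 50→6
Mean rank = (6 + 1 + 8 + 6) / 4 = 5.25

5.25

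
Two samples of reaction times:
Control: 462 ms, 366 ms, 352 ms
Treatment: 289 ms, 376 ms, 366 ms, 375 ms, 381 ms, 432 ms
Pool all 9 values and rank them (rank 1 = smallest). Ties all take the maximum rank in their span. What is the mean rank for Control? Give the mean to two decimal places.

Sorted (ascending): 289, 352, 366, 366, 375, 376, 381, 432, 462
The 2 values of 366 occupy positions 3–4 → each gets rank 4.
Control values → pooled ranks: 462→9, 366→4, 352→2
Mean rank = (9 + 4 + 2) / 3 = 5.00

5.00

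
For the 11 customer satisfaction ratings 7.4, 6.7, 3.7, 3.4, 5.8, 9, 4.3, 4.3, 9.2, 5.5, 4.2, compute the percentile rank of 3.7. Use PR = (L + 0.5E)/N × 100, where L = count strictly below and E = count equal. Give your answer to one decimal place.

N = 11.
Strictly below 3.7: 1. Equal to 3.7: 1.
PR = (1 + 0.5·1)/11 × 100 = 13.6

13.6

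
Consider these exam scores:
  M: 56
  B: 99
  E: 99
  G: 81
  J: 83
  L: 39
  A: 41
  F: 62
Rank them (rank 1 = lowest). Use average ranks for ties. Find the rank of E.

7.5

Sorted (ascending): 39, 41, 56, 62, 81, 83, 99, 99
The 2 values of 99 occupy positions 7–8 → average rank (7+8)/2 = 7.5.
E has value 99 → rank 7.5.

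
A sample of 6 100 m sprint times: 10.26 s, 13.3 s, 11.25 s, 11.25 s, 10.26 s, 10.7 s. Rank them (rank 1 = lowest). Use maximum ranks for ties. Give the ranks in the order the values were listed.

Sorted (ascending): 10.26, 10.26, 10.7, 11.25, 11.25, 13.3
The 2 values of 10.26 occupy positions 1–2 → each gets rank 2.
The 2 values of 11.25 occupy positions 4–5 → each gets rank 5.

2, 6, 5, 5, 2, 3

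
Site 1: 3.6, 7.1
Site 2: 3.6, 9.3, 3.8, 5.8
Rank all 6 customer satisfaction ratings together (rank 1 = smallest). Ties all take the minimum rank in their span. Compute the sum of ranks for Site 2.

14

Sorted (ascending): 3.6, 3.6, 3.8, 5.8, 7.1, 9.3
The 2 values of 3.6 occupy positions 1–2 → each gets rank 1.
Site 2 values → pooled ranks: 3.6→1, 9.3→6, 3.8→3, 5.8→4
Rank sum = 1 + 6 + 3 + 4 = 14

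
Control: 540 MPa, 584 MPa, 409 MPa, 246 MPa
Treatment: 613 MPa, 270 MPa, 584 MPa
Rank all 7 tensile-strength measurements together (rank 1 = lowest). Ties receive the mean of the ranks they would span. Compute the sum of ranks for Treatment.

14.5

Sorted (ascending): 246, 270, 409, 540, 584, 584, 613
The 2 values of 584 occupy positions 5–6 → average rank (5+6)/2 = 5.5.
Treatment values → pooled ranks: 613→7, 270→2, 584→5.5
Rank sum = 7 + 2 + 5.5 = 14.5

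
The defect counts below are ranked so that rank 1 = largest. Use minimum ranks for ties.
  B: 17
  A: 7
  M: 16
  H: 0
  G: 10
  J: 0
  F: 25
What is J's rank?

Sorted (descending): 25, 17, 16, 10, 7, 0, 0
The 2 values of 0 occupy positions 6–7 → each gets rank 6.
J has value 0 → rank 6.

6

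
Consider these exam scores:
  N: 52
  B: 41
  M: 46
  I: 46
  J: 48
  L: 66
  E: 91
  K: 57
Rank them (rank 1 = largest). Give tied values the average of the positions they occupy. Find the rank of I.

6.5

Sorted (descending): 91, 66, 57, 52, 48, 46, 46, 41
The 2 values of 46 occupy positions 6–7 → average rank (6+7)/2 = 6.5.
I has value 46 → rank 6.5.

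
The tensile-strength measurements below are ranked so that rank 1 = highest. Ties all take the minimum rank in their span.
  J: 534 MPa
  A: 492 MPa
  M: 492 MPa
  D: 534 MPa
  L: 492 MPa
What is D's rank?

1

Sorted (descending): 534, 534, 492, 492, 492
The 2 values of 534 occupy positions 1–2 → each gets rank 1.
The 3 values of 492 occupy positions 3–5 → each gets rank 3.
D has value 534 MPa → rank 1.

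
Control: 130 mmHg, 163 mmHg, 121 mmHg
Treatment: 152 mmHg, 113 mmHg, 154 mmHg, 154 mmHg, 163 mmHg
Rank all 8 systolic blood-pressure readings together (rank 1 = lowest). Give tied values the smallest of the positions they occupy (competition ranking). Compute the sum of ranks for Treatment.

22

Sorted (ascending): 113, 121, 130, 152, 154, 154, 163, 163
The 2 values of 154 occupy positions 5–6 → each gets rank 5.
The 2 values of 163 occupy positions 7–8 → each gets rank 7.
Treatment values → pooled ranks: 152→4, 113→1, 154→5, 154→5, 163→7
Rank sum = 4 + 1 + 5 + 5 + 7 = 22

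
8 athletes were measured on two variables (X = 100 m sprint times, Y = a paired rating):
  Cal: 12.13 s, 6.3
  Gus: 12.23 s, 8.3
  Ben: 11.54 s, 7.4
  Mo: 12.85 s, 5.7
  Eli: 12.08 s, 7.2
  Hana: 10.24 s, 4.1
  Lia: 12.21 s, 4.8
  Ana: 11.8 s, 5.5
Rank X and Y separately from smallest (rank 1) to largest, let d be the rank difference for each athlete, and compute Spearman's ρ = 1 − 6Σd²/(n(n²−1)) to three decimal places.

0.262

Ranks of variable 1: 5, 7, 2, 8, 4, 1, 6, 3
Ranks of variable 2: 5, 8, 7, 4, 6, 1, 2, 3
d = r₁ − r₂: 0, -1, -5, 4, -2, 0, 4, 0
d²: 0, 1, 25, 16, 4, 0, 16, 0; Σd² = 62
ρ = 1 − 6·62/(8·63) = 1 − 372/504 = 0.262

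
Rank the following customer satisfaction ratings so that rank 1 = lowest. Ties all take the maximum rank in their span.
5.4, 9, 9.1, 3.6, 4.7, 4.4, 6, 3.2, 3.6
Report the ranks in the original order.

Sorted (ascending): 3.2, 3.6, 3.6, 4.4, 4.7, 5.4, 6, 9, 9.1
The 2 values of 3.6 occupy positions 2–3 → each gets rank 3.

6, 8, 9, 3, 5, 4, 7, 1, 3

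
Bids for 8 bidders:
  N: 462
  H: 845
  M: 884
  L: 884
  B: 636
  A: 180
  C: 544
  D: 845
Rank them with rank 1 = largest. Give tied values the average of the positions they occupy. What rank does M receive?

Sorted (descending): 884, 884, 845, 845, 636, 544, 462, 180
The 2 values of 884 occupy positions 1–2 → average rank (1+2)/2 = 1.5.
The 2 values of 845 occupy positions 3–4 → average rank (3+4)/2 = 3.5.
M has value 884 → rank 1.5.

1.5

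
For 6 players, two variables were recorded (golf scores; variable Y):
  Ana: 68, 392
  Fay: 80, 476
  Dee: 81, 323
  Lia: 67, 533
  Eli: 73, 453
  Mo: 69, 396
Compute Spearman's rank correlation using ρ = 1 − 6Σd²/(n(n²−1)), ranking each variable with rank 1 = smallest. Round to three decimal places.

Ranks of variable 1: 2, 5, 6, 1, 4, 3
Ranks of variable 2: 2, 5, 1, 6, 4, 3
d = r₁ − r₂: 0, 0, 5, -5, 0, 0
d²: 0, 0, 25, 25, 0, 0; Σd² = 50
ρ = 1 − 6·50/(6·35) = 1 − 300/210 = -0.429

-0.429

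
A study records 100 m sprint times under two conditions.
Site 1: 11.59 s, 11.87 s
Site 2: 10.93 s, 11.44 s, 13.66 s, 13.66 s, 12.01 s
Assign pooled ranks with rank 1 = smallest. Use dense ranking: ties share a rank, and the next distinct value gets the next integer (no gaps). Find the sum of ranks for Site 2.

20

Sorted (ascending): 10.93, 11.44, 11.59, 11.87, 12.01, 13.66, 13.66
The 2 values of 13.66 share dense rank 6.
Remaining distinct values take the next consecutive integers.
Site 2 values → pooled ranks: 10.93→1, 11.44→2, 13.66→6, 13.66→6, 12.01→5
Rank sum = 1 + 2 + 6 + 6 + 5 = 20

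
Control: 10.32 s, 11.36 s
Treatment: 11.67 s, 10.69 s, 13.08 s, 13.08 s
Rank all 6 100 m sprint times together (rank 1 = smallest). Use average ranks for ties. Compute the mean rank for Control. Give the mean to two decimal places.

Sorted (ascending): 10.32, 10.69, 11.36, 11.67, 13.08, 13.08
The 2 values of 13.08 occupy positions 5–6 → average rank (5+6)/2 = 5.5.
Control values → pooled ranks: 10.32→1, 11.36→3
Mean rank = (1 + 3) / 2 = 2.00

2.00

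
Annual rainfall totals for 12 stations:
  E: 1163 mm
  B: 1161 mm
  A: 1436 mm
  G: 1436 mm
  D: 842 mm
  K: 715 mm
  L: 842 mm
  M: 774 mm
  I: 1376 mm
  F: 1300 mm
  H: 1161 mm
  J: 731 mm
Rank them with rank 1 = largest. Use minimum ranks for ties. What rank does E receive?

5

Sorted (descending): 1436, 1436, 1376, 1300, 1163, 1161, 1161, 842, 842, 774, 731, 715
The 2 values of 1436 occupy positions 1–2 → each gets rank 1.
The 2 values of 1161 occupy positions 6–7 → each gets rank 6.
The 2 values of 842 occupy positions 8–9 → each gets rank 8.
E has value 1163 mm → rank 5.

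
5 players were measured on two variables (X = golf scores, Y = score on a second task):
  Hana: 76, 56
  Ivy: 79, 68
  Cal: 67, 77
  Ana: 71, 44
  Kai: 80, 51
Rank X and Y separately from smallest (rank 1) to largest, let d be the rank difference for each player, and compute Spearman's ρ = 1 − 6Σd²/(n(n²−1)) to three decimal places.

Ranks of variable 1: 3, 4, 1, 2, 5
Ranks of variable 2: 3, 4, 5, 1, 2
d = r₁ − r₂: 0, 0, -4, 1, 3
d²: 0, 0, 16, 1, 9; Σd² = 26
ρ = 1 − 6·26/(5·24) = 1 − 156/120 = -0.300

-0.300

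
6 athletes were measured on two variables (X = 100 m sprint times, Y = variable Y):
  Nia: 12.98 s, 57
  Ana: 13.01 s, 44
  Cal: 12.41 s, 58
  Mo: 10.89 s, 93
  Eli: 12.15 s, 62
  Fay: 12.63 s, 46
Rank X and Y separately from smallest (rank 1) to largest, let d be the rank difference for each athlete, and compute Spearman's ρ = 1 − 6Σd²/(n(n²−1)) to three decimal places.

Ranks of variable 1: 5, 6, 3, 1, 2, 4
Ranks of variable 2: 3, 1, 4, 6, 5, 2
d = r₁ − r₂: 2, 5, -1, -5, -3, 2
d²: 4, 25, 1, 25, 9, 4; Σd² = 68
ρ = 1 − 6·68/(6·35) = 1 − 408/210 = -0.943

-0.943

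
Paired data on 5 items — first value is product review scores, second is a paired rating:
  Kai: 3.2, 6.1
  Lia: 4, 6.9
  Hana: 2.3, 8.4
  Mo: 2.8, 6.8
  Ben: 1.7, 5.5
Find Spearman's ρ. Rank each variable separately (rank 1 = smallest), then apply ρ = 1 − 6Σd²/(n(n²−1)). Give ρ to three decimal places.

0.300

Ranks of variable 1: 4, 5, 2, 3, 1
Ranks of variable 2: 2, 4, 5, 3, 1
d = r₁ − r₂: 2, 1, -3, 0, 0
d²: 4, 1, 9, 0, 0; Σd² = 14
ρ = 1 − 6·14/(5·24) = 1 − 84/120 = 0.300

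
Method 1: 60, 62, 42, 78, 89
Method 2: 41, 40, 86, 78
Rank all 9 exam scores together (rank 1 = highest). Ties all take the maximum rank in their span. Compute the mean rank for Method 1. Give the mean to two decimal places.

Sorted (descending): 89, 86, 78, 78, 62, 60, 42, 41, 40
The 2 values of 78 occupy positions 3–4 → each gets rank 4.
Method 1 values → pooled ranks: 60→6, 62→5, 42→7, 78→4, 89→1
Mean rank = (6 + 5 + 7 + 4 + 1) / 5 = 4.60

4.60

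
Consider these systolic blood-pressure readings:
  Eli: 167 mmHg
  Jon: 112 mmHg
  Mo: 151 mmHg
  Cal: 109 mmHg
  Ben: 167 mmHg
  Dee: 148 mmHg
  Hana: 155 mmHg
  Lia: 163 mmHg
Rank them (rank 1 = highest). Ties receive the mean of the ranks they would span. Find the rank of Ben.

Sorted (descending): 167, 167, 163, 155, 151, 148, 112, 109
The 2 values of 167 occupy positions 1–2 → average rank (1+2)/2 = 1.5.
Ben has value 167 mmHg → rank 1.5.

1.5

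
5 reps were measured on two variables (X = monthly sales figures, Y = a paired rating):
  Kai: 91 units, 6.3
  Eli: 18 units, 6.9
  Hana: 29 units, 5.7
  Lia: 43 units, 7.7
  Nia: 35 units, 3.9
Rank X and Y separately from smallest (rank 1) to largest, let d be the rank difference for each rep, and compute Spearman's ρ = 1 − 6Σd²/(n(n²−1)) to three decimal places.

0.100

Ranks of variable 1: 5, 1, 2, 4, 3
Ranks of variable 2: 3, 4, 2, 5, 1
d = r₁ − r₂: 2, -3, 0, -1, 2
d²: 4, 9, 0, 1, 4; Σd² = 18
ρ = 1 − 6·18/(5·24) = 1 − 108/120 = 0.100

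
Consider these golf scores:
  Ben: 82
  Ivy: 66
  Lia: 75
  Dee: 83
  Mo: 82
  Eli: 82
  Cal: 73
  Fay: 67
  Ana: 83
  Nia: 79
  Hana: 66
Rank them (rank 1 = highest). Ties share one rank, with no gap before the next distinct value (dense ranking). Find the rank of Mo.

Sorted (descending): 83, 83, 82, 82, 82, 79, 75, 73, 67, 66, 66
The 2 values of 83 share dense rank 1.
The 3 values of 82 share dense rank 2.
The 2 values of 66 share dense rank 7.
Remaining distinct values take the next consecutive integers.
Mo has value 82 → rank 2.

2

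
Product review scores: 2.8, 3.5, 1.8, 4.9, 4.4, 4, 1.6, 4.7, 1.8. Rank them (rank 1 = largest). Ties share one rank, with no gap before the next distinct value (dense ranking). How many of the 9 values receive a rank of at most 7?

8

Sorted (descending): 4.9, 4.7, 4.4, 4, 3.5, 2.8, 1.8, 1.8, 1.6
The 2 values of 1.8 share dense rank 7.
Remaining distinct values take the next consecutive integers.
Ranks ≤ 7: {1, 2, 3, 4, 5, 6, 7, 7} → 8 values.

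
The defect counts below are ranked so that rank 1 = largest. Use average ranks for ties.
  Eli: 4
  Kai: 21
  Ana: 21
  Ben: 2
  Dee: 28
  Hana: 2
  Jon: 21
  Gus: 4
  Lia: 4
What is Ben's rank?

8.5

Sorted (descending): 28, 21, 21, 21, 4, 4, 4, 2, 2
The 3 values of 21 occupy positions 2–4 → average rank 3.
The 3 values of 4 occupy positions 5–7 → average rank 6.
The 2 values of 2 occupy positions 8–9 → average rank (8+9)/2 = 8.5.
Ben has value 2 → rank 8.5.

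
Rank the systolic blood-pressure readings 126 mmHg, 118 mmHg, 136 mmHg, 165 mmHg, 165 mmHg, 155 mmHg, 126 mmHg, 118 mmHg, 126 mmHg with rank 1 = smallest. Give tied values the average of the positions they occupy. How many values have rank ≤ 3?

2

Sorted (ascending): 118, 118, 126, 126, 126, 136, 155, 165, 165
The 2 values of 118 occupy positions 1–2 → average rank (1+2)/2 = 1.5.
The 3 values of 126 occupy positions 3–5 → average rank 4.
The 2 values of 165 occupy positions 8–9 → average rank (8+9)/2 = 8.5.
Ranks ≤ 3: {1.5, 1.5} → 2 values.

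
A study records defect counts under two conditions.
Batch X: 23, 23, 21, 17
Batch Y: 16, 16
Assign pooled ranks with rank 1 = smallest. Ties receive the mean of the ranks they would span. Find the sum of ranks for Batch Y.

3

Sorted (ascending): 16, 16, 17, 21, 23, 23
The 2 values of 16 occupy positions 1–2 → average rank (1+2)/2 = 1.5.
The 2 values of 23 occupy positions 5–6 → average rank (5+6)/2 = 5.5.
Batch Y values → pooled ranks: 16→1.5, 16→1.5
Rank sum = 1.5 + 1.5 = 3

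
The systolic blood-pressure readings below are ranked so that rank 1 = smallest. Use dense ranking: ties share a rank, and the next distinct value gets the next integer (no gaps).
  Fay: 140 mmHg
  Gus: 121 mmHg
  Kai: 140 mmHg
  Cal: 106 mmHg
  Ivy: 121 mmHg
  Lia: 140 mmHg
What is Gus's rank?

2

Sorted (ascending): 106, 121, 121, 140, 140, 140
The 2 values of 121 share dense rank 2.
The 3 values of 140 share dense rank 3.
Remaining distinct values take the next consecutive integers.
Gus has value 121 mmHg → rank 2.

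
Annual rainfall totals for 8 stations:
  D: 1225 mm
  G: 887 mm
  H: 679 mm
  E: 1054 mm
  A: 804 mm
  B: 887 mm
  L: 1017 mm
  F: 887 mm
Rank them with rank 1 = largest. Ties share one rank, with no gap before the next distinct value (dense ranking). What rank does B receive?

4

Sorted (descending): 1225, 1054, 1017, 887, 887, 887, 804, 679
The 3 values of 887 share dense rank 4.
Remaining distinct values take the next consecutive integers.
B has value 887 mm → rank 4.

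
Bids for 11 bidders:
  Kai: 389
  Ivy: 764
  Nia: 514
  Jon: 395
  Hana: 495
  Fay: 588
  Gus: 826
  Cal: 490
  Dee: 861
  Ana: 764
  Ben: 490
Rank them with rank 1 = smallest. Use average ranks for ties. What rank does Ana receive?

8.5

Sorted (ascending): 389, 395, 490, 490, 495, 514, 588, 764, 764, 826, 861
The 2 values of 490 occupy positions 3–4 → average rank (3+4)/2 = 3.5.
The 2 values of 764 occupy positions 8–9 → average rank (8+9)/2 = 8.5.
Ana has value 764 → rank 8.5.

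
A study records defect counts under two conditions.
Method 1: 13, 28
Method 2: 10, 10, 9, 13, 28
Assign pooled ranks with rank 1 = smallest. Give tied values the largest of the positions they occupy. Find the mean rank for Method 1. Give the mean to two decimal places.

6.00

Sorted (ascending): 9, 10, 10, 13, 13, 28, 28
The 2 values of 10 occupy positions 2–3 → each gets rank 3.
The 2 values of 13 occupy positions 4–5 → each gets rank 5.
The 2 values of 28 occupy positions 6–7 → each gets rank 7.
Method 1 values → pooled ranks: 13→5, 28→7
Mean rank = (5 + 7) / 2 = 6.00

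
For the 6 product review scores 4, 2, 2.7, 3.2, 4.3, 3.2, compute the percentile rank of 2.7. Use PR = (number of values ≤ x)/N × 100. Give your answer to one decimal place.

33.3

N = 6.
Strictly below 2.7: 1. Equal to 2.7: 1.
PR = 2/6 × 100 = 33.3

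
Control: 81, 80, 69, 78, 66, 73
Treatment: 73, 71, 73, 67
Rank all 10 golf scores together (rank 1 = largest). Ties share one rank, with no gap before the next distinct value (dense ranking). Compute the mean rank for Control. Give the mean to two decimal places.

4.00

Sorted (descending): 81, 80, 78, 73, 73, 73, 71, 69, 67, 66
The 3 values of 73 share dense rank 4.
Remaining distinct values take the next consecutive integers.
Control values → pooled ranks: 81→1, 80→2, 69→6, 78→3, 66→8, 73→4
Mean rank = (1 + 2 + 6 + 3 + 8 + 4) / 6 = 4.00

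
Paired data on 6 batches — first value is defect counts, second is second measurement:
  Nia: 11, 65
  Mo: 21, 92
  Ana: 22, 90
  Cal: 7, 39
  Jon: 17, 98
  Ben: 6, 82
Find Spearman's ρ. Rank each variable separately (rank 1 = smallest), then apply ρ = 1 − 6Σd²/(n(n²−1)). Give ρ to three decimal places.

0.600

Ranks of variable 1: 3, 5, 6, 2, 4, 1
Ranks of variable 2: 2, 5, 4, 1, 6, 3
d = r₁ − r₂: 1, 0, 2, 1, -2, -2
d²: 1, 0, 4, 1, 4, 4; Σd² = 14
ρ = 1 − 6·14/(6·35) = 1 − 84/210 = 0.600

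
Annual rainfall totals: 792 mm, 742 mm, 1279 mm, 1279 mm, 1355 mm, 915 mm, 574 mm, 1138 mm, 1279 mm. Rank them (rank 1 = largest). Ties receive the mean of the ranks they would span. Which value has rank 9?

574

Sorted (descending): 1355, 1279, 1279, 1279, 1138, 915, 792, 742, 574
The 3 values of 1279 occupy positions 2–4 → average rank 3.
Rank 9 → value 574.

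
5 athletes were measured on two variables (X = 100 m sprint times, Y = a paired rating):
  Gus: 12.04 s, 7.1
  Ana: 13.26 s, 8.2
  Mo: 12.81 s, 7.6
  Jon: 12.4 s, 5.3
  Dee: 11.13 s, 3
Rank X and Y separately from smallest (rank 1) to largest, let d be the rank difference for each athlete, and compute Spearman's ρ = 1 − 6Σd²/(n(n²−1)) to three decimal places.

Ranks of variable 1: 2, 5, 4, 3, 1
Ranks of variable 2: 3, 5, 4, 2, 1
d = r₁ − r₂: -1, 0, 0, 1, 0
d²: 1, 0, 0, 1, 0; Σd² = 2
ρ = 1 − 6·2/(5·24) = 1 − 12/120 = 0.900

0.900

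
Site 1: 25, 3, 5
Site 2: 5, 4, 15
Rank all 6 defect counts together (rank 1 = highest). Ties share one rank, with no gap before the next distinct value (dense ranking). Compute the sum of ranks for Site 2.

Sorted (descending): 25, 15, 5, 5, 4, 3
The 2 values of 5 share dense rank 3.
Remaining distinct values take the next consecutive integers.
Site 2 values → pooled ranks: 5→3, 4→4, 15→2
Rank sum = 3 + 4 + 2 = 9

9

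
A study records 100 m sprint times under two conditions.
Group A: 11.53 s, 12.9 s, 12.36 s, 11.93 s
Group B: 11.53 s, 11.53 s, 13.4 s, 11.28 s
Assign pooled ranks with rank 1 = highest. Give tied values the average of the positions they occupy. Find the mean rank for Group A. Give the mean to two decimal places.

Sorted (descending): 13.4, 12.9, 12.36, 11.93, 11.53, 11.53, 11.53, 11.28
The 3 values of 11.53 occupy positions 5–7 → average rank 6.
Group A values → pooled ranks: 11.53→6, 12.9→2, 12.36→3, 11.93→4
Mean rank = (6 + 2 + 3 + 4) / 4 = 3.75

3.75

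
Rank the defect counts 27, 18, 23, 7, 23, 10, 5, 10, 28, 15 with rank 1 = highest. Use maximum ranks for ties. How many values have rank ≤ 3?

2

Sorted (descending): 28, 27, 23, 23, 18, 15, 10, 10, 7, 5
The 2 values of 23 occupy positions 3–4 → each gets rank 4.
The 2 values of 10 occupy positions 7–8 → each gets rank 8.
Ranks ≤ 3: {1, 2} → 2 values.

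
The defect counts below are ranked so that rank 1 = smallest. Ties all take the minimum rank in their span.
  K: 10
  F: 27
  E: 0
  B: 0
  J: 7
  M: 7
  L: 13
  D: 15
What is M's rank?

3

Sorted (ascending): 0, 0, 7, 7, 10, 13, 15, 27
The 2 values of 0 occupy positions 1–2 → each gets rank 1.
The 2 values of 7 occupy positions 3–4 → each gets rank 3.
M has value 7 → rank 3.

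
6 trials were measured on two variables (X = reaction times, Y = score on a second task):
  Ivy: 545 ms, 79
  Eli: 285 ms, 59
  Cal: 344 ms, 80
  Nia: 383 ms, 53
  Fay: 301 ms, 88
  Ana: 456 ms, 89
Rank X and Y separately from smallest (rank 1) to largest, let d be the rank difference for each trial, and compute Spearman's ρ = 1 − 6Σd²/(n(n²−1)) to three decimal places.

0.143

Ranks of variable 1: 6, 1, 3, 4, 2, 5
Ranks of variable 2: 3, 2, 4, 1, 5, 6
d = r₁ − r₂: 3, -1, -1, 3, -3, -1
d²: 9, 1, 1, 9, 9, 1; Σd² = 30
ρ = 1 − 6·30/(6·35) = 1 − 180/210 = 0.143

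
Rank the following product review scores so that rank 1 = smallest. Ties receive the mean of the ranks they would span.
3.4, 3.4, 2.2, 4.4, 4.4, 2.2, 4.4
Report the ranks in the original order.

3.5, 3.5, 1.5, 6, 6, 1.5, 6

Sorted (ascending): 2.2, 2.2, 3.4, 3.4, 4.4, 4.4, 4.4
The 2 values of 2.2 occupy positions 1–2 → average rank (1+2)/2 = 1.5.
The 2 values of 3.4 occupy positions 3–4 → average rank (3+4)/2 = 3.5.
The 3 values of 4.4 occupy positions 5–7 → average rank 6.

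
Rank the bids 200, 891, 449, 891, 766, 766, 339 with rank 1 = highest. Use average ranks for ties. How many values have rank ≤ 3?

Sorted (descending): 891, 891, 766, 766, 449, 339, 200
The 2 values of 891 occupy positions 1–2 → average rank (1+2)/2 = 1.5.
The 2 values of 766 occupy positions 3–4 → average rank (3+4)/2 = 3.5.
Ranks ≤ 3: {1.5, 1.5} → 2 values.

2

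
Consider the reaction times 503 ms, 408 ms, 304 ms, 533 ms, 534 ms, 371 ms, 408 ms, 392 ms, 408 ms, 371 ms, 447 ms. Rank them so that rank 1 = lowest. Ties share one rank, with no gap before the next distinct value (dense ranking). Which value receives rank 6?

Sorted (ascending): 304, 371, 371, 392, 408, 408, 408, 447, 503, 533, 534
The 2 values of 371 share dense rank 2.
The 3 values of 408 share dense rank 4.
Remaining distinct values take the next consecutive integers.
Rank 6 → value 503.

503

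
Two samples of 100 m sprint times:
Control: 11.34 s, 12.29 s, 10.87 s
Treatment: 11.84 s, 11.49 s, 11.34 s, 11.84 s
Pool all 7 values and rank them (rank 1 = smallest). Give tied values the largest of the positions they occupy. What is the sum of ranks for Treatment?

Sorted (ascending): 10.87, 11.34, 11.34, 11.49, 11.84, 11.84, 12.29
The 2 values of 11.34 occupy positions 2–3 → each gets rank 3.
The 2 values of 11.84 occupy positions 5–6 → each gets rank 6.
Treatment values → pooled ranks: 11.84→6, 11.49→4, 11.34→3, 11.84→6
Rank sum = 6 + 4 + 3 + 6 = 19

19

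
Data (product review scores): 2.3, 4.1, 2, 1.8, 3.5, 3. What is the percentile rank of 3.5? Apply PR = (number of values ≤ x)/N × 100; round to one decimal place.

83.3

N = 6.
Strictly below 3.5: 4. Equal to 3.5: 1.
PR = 5/6 × 100 = 83.3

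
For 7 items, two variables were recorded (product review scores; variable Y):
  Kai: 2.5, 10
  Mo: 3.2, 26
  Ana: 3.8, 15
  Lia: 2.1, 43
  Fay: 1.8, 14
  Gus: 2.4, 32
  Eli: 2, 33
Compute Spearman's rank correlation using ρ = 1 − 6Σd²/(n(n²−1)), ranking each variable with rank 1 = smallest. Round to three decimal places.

Ranks of variable 1: 5, 6, 7, 3, 1, 4, 2
Ranks of variable 2: 1, 4, 3, 7, 2, 5, 6
d = r₁ − r₂: 4, 2, 4, -4, -1, -1, -4
d²: 16, 4, 16, 16, 1, 1, 16; Σd² = 70
ρ = 1 − 6·70/(7·48) = 1 − 420/336 = -0.250

-0.250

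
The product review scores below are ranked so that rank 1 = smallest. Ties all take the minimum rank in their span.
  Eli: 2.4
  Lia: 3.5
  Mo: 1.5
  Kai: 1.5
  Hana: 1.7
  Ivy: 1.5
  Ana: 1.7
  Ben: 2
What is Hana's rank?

4

Sorted (ascending): 1.5, 1.5, 1.5, 1.7, 1.7, 2, 2.4, 3.5
The 3 values of 1.5 occupy positions 1–3 → each gets rank 1.
The 2 values of 1.7 occupy positions 4–5 → each gets rank 4.
Hana has value 1.7 → rank 4.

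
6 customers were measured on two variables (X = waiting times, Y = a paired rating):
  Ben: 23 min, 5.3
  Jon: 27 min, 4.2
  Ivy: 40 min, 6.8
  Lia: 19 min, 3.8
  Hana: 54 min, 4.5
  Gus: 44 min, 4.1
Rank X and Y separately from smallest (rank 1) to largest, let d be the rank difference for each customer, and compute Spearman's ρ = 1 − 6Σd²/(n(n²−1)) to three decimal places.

0.257

Ranks of variable 1: 2, 3, 4, 1, 6, 5
Ranks of variable 2: 5, 3, 6, 1, 4, 2
d = r₁ − r₂: -3, 0, -2, 0, 2, 3
d²: 9, 0, 4, 0, 4, 9; Σd² = 26
ρ = 1 − 6·26/(6·35) = 1 − 156/210 = 0.257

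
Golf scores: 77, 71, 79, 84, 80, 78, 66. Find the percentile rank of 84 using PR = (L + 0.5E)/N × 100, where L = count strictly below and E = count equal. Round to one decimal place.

92.9

N = 7.
Strictly below 84: 6. Equal to 84: 1.
PR = (6 + 0.5·1)/7 × 100 = 92.9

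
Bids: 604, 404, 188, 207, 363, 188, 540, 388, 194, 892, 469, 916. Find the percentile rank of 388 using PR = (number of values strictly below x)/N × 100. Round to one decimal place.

N = 12.
Strictly below 388: 5. Equal to 388: 1.
PR = 5/12 × 100 = 41.7

41.7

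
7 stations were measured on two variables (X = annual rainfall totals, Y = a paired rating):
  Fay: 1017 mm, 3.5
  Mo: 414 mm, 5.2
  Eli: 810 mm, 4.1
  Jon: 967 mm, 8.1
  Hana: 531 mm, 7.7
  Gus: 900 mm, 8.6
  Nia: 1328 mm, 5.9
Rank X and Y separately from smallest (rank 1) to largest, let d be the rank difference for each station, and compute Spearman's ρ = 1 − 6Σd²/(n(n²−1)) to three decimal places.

-0.036

Ranks of variable 1: 6, 1, 3, 5, 2, 4, 7
Ranks of variable 2: 1, 3, 2, 6, 5, 7, 4
d = r₁ − r₂: 5, -2, 1, -1, -3, -3, 3
d²: 25, 4, 1, 1, 9, 9, 9; Σd² = 58
ρ = 1 − 6·58/(7·48) = 1 − 348/336 = -0.036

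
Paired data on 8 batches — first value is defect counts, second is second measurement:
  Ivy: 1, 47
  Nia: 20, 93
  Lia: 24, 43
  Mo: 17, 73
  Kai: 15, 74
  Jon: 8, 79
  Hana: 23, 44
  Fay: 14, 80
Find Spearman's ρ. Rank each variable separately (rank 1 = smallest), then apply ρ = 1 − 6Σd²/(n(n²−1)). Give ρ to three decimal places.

Ranks of variable 1: 1, 6, 8, 5, 4, 2, 7, 3
Ranks of variable 2: 3, 8, 1, 4, 5, 6, 2, 7
d = r₁ − r₂: -2, -2, 7, 1, -1, -4, 5, -4
d²: 4, 4, 49, 1, 1, 16, 25, 16; Σd² = 116
ρ = 1 − 6·116/(8·63) = 1 − 696/504 = -0.381

-0.381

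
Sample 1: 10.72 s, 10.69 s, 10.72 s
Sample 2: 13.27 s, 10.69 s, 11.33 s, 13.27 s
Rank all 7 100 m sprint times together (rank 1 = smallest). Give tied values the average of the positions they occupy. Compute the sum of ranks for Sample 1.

8.5

Sorted (ascending): 10.69, 10.69, 10.72, 10.72, 11.33, 13.27, 13.27
The 2 values of 10.69 occupy positions 1–2 → average rank (1+2)/2 = 1.5.
The 2 values of 10.72 occupy positions 3–4 → average rank (3+4)/2 = 3.5.
The 2 values of 13.27 occupy positions 6–7 → average rank (6+7)/2 = 6.5.
Sample 1 values → pooled ranks: 10.72→3.5, 10.69→1.5, 10.72→3.5
Rank sum = 3.5 + 1.5 + 3.5 = 8.5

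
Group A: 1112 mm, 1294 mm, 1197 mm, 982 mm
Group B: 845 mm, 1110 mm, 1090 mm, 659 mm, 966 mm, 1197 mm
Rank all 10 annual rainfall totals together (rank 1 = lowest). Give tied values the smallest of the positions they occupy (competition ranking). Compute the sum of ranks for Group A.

Sorted (ascending): 659, 845, 966, 982, 1090, 1110, 1112, 1197, 1197, 1294
The 2 values of 1197 occupy positions 8–9 → each gets rank 8.
Group A values → pooled ranks: 1112→7, 1294→10, 1197→8, 982→4
Rank sum = 7 + 10 + 8 + 4 = 29

29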